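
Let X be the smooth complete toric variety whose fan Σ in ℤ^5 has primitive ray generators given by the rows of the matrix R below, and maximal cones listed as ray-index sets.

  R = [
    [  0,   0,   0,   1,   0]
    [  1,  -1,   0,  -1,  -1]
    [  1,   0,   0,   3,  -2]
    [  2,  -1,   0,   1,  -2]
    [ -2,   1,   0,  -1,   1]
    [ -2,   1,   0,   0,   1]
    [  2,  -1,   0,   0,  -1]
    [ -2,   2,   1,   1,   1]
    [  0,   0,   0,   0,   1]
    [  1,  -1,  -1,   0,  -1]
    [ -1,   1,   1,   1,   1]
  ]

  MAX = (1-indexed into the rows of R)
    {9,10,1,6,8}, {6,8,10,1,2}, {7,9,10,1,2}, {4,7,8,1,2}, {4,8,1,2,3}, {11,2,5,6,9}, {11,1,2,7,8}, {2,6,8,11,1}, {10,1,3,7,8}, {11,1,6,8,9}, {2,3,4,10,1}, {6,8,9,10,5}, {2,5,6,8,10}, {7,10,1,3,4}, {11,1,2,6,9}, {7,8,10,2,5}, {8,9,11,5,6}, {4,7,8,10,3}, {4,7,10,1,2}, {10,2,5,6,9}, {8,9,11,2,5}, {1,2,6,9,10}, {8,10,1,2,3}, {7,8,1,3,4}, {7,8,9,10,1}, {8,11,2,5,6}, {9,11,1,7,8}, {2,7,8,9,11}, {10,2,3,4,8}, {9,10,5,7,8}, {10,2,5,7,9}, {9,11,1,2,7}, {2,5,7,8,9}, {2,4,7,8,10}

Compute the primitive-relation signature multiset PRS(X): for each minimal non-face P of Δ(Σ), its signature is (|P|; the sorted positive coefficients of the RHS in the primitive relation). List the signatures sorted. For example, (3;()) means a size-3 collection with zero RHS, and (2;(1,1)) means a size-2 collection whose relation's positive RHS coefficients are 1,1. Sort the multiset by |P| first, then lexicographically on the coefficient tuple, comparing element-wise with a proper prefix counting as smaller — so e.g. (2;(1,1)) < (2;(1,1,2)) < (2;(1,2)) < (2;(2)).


The 18 primitive collections of Σ (r=11, n=5):

  {6,7}:  v_{6} + v_{7} = 0  →  sig = (2;())
  {1,5}:  v_{1} + v_{5} = v_{6}  →  sig = (2;(1))
  {10,11}:  v_{10} + v_{11} = v_{1}  →  sig = (2;(1))
  {4,9}:  v_{4} + v_{9} = v_{1} + v_{7}  →  sig = (2;(1,1))
  {4,5}:  v_{4} + v_{5} = v_{2} + v_{8} + v_{10}  →  sig = (2;(1,1,1))
  {4,6}:  v_{4} + v_{6} = v_{1} + v_{2} + v_{8} + v_{10}  →  sig = (2;(1,1,1,1))
  {3,9}:  v_{3} + v_{9} = 2·v_{1} + v_{7} + v_{8} + v_{10}  →  sig = (2;(1,1,1,2))
  {4,11}:  v_{4} + v_{11} = 2·v_{1} + v_{2} + v_{7} + v_{8}  →  sig = (2;(1,1,1,2))
  {3,11}:  v_{3} + v_{11} = 2·v_{1} + v_{4} + v_{8}  →  sig = (2;(1,1,2))
  {3,5}:  v_{3} + v_{5} = v_{1} + v_{2} + 2·v_{8} + 2·v_{10}  →  sig = (2;(1,1,2,2))
  {3,6}:  v_{3} + v_{6} = 2·v_{1} + v_{2} + 2·v_{8} + 2·v_{10}  →  sig = (2;(1,2,2,2))
  {5,7,11}:  v_{5} + v_{7} + v_{11} = v_{2} + v_{8} + v_{9}  →  sig = (3;(1,1,1))
  {2,3,7}:  v_{2} + v_{3} + v_{7} = 2·v_{4}  →  sig = (3;(2))
  {2,8,9,10}:  v_{2} + v_{8} + v_{9} + v_{10} = 0  →  sig = (4;())
  {1,2,8,9}:  v_{1} + v_{2} + v_{8} + v_{9} = v_{11}  →  sig = (4;(1))
  {1,4,8,10}:  v_{1} + v_{4} + v_{8} + v_{10} = v_{3}  →  sig = (4;(1))
  {2,6,8,9}:  v_{2} + v_{6} + v_{8} + v_{9} = v_{5} + v_{11}  →  sig = (4;(1,1))
  {1,2,7,8,10}:  v_{1} + v_{2} + v_{7} + v_{8} + v_{10} = v_{4}  →  sig = (5;(1))

Sorted signature multiset PRS(X):
    |P|=2: 11 collections, coeffs (), (1), (1), (1,1), (1,1,1), (1,1,1,1), (1,1,1,2), (1,1,1,2), (1,1,2), (1,1,2,2), (1,2,2,2)
    |P|=3: 2 collections, coeffs (1,1,1), (2)
    |P|=4: 4 collections, coeffs (), (1), (1), (1,1)
    |P|=5: 1 collection, coeffs (1)


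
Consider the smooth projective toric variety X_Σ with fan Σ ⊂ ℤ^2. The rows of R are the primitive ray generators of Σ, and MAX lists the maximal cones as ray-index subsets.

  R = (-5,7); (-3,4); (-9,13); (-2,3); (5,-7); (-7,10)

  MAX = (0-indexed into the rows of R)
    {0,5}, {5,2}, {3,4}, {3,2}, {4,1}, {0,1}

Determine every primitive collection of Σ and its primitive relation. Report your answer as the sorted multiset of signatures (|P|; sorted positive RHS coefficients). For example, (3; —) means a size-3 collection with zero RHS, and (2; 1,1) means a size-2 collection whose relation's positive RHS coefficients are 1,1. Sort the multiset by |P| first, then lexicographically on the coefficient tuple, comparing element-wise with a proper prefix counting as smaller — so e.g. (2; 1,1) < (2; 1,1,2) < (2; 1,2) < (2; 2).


The 9 primitive collections of Σ (r=6, n=2):

  {0,4}:  v_{0} + v_{4} = 0 ; sig = (2; —)
  {0,3}:  v_{0} + v_{3} = v_{5} ; sig = (2; 1)
  {1,3}:  v_{1} + v_{3} = v_{0} ; sig = (2; 1)
  {3,5}:  v_{3} + v_{5} = v_{2} ; sig = (2; 1)
  {4,5}:  v_{4} + v_{5} = v_{3} ; sig = (2; 1)
  {1,2}:  v_{1} + v_{2} = v_{0} + v_{5} ; sig = (2; 1,1)
  {0,2}:  v_{0} + v_{2} = 2·v_{5} ; sig = (2; 2)
  {1,5}:  v_{1} + v_{5} = 2·v_{0} ; sig = (2; 2)
  {2,4}:  v_{2} + v_{4} = 2·v_{3} ; sig = (2; 2)

Signatures (|P|; sorted positive RHS coefficients), sorted:
    (2; —)
    (2; 1)
    (2; 1)
    (2; 1)
    (2; 1)
    (2; 1,1)
    (2; 2)
    (2; 2)
    (2; 2)


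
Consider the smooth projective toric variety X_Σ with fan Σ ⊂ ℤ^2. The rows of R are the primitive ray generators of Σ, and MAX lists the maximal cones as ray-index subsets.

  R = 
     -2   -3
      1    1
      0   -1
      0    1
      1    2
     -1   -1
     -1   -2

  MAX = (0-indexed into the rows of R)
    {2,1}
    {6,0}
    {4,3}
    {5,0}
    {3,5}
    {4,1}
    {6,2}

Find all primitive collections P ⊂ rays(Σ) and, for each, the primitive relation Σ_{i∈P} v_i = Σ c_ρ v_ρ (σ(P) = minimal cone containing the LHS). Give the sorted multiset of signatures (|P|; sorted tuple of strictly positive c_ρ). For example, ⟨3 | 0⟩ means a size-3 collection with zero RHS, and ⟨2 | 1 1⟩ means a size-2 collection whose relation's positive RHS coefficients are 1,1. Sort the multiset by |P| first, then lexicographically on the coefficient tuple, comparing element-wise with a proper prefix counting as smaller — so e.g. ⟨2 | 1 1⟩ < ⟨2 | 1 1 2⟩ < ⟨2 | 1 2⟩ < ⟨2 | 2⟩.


14 minimal non-faces of Δ(Σ) (on 7 rays):

  P = {1,5}:  v_{1} + v_{5} = 0 — sig = ⟨2 | 0⟩
  P = {2,3}:  v_{2} + v_{3} = 0 — sig = ⟨2 | 0⟩
  P = {4,6}:  v_{4} + v_{6} = 0 — sig = ⟨2 | 0⟩
  P = {0,1}:  v_{0} + v_{1} = v_{6} — sig = ⟨2 | 1⟩
  P = {0,4}:  v_{0} + v_{4} = v_{5} — sig = ⟨2 | 1⟩
  P = {1,3}:  v_{1} + v_{3} = v_{4} — sig = ⟨2 | 1⟩
  P = {1,6}:  v_{1} + v_{6} = v_{2} — sig = ⟨2 | 1⟩
  P = {2,4}:  v_{2} + v_{4} = v_{1} — sig = ⟨2 | 1⟩
  P = {2,5}:  v_{2} + v_{5} = v_{6} — sig = ⟨2 | 1⟩
  P = {3,6}:  v_{3} + v_{6} = v_{5} — sig = ⟨2 | 1⟩
  P = {4,5}:  v_{4} + v_{5} = v_{3} — sig = ⟨2 | 1⟩
  P = {5,6}:  v_{5} + v_{6} = v_{0} — sig = ⟨2 | 1⟩
  P = {0,2}:  v_{0} + v_{2} = 2·v_{6} — sig = ⟨2 | 2⟩
  P = {0,3}:  v_{0} + v_{3} = 2·v_{5} — sig = ⟨2 | 2⟩

Hence PRS(X_Σ) =
    ⟨2 | 0⟩
    ⟨2 | 0⟩
    ⟨2 | 0⟩
    ⟨2 | 1⟩
    ⟨2 | 1⟩
    ⟨2 | 1⟩
    ⟨2 | 1⟩
    ⟨2 | 1⟩
    ⟨2 | 1⟩
    ⟨2 | 1⟩
    ⟨2 | 1⟩
    ⟨2 | 1⟩
    ⟨2 | 2⟩
    ⟨2 | 2⟩


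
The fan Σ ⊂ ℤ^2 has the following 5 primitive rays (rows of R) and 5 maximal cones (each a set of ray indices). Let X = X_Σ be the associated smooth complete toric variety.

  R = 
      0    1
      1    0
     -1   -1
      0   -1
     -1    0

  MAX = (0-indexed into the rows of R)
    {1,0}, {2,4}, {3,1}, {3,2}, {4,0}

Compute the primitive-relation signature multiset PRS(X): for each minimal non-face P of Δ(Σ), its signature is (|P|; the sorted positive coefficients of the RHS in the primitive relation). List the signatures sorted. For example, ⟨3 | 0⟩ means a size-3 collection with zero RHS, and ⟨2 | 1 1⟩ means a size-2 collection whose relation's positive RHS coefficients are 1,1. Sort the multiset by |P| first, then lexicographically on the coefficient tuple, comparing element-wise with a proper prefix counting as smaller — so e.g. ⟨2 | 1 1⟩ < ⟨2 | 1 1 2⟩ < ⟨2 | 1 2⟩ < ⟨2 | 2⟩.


Σ has 5 primitive collections:

  {0,3}:  v_{0} + v_{3} = 0 ; sig = ⟨2 | 0⟩
  {1,4}:  v_{1} + v_{4} = 0 ; sig = ⟨2 | 0⟩
  {0,2}:  v_{0} + v_{2} = v_{4} ; sig = ⟨2 | 1⟩
  {1,2}:  v_{1} + v_{2} = v_{3} ; sig = ⟨2 | 1⟩
  {3,4}:  v_{3} + v_{4} = v_{2} ; sig = ⟨2 | 1⟩

Hence PRS(X_Σ) =
{ ⟨2 | 0⟩ ×2,  ⟨2 | 1⟩ ×3 }


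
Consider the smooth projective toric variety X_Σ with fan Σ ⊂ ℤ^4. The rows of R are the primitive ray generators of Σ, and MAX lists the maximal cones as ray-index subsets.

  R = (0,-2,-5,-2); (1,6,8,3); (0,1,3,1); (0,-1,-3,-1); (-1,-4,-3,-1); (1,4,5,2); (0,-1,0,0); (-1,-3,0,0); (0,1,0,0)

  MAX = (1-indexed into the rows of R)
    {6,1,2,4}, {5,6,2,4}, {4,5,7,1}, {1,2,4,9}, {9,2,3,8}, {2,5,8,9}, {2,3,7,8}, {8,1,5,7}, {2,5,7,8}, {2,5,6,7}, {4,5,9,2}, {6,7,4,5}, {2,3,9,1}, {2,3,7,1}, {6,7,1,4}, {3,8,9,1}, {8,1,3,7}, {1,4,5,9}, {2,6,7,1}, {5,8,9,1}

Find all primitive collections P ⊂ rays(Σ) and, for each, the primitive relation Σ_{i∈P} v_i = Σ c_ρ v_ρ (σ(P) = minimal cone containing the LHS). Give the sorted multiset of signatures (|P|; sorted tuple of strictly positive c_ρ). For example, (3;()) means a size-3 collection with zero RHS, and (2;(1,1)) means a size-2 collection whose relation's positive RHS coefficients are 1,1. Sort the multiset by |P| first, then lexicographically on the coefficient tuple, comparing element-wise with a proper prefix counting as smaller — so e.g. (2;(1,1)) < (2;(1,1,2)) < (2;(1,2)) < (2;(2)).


Primitive collections (11):

  • {3,4}:  v_{3} + v_{4} = 0  ⇒ sig = (2;())
  • {7,9}:  v_{7} + v_{9} = 0  ⇒ sig = (2;())
  • {3,5}:  v_{3} + v_{5} = v_{8}  ⇒ sig = (2;(1))
  • {4,8}:  v_{4} + v_{8} = v_{5}  ⇒ sig = (2;(1))
  • {3,6}:  v_{3} + v_{6} = v_{2} + v_{7}  ⇒ sig = (2;(1,1))
  • {6,9}:  v_{6} + v_{9} = v_{2} + v_{4}  ⇒ sig = (2;(1,1))
  • {6,8}:  v_{6} + v_{8} = v_{2} + v_{5} + v_{7}  ⇒ sig = (2;(1,1,1))
  • {1,2,5}:  v_{1} + v_{2} + v_{5} = 0  ⇒ sig = (3;())
  • {1,2,8}:  v_{1} + v_{2} + v_{8} = v_{3}  ⇒ sig = (3;(1))
  • {2,4,7}:  v_{2} + v_{4} + v_{7} = v_{6}  ⇒ sig = (3;(1))
  • {1,5,6}:  v_{1} + v_{5} + v_{6} = v_{4} + v_{7}  ⇒ sig = (3;(1,1))

Hence PRS(X_Σ) =
[(2;()), (2;()), (2;(1)), (2;(1)), (2;(1,1)), (2;(1,1)), (2;(1,1,1)), (3;()), (3;(1)), (3;(1)), (3;(1,1))]


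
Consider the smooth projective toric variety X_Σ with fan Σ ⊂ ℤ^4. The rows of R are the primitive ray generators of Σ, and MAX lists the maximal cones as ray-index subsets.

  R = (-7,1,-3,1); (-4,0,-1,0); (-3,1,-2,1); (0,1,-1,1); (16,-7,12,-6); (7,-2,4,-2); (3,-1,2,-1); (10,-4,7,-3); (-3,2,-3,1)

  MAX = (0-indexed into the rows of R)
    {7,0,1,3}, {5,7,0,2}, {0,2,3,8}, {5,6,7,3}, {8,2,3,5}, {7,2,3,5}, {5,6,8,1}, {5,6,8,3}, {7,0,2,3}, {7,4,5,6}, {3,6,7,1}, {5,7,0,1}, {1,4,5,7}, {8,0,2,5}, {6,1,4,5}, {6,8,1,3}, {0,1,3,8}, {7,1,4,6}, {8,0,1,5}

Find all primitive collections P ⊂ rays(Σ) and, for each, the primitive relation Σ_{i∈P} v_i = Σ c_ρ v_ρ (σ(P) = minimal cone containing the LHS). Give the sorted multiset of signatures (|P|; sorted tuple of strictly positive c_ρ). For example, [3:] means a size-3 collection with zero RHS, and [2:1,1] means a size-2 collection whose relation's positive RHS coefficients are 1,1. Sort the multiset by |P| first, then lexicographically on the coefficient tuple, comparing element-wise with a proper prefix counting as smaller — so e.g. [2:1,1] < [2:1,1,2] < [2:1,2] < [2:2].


The 11 primitive collections of Σ (r=9, n=4):

  {2,6}:  v_{2} + v_{6} = 0  →  sig = [2:]
  {0,6}:  v_{0} + v_{6} = v_{1}  →  sig = [2:1]
  {1,2}:  v_{1} + v_{2} = v_{0}  →  sig = [2:1]
  {7,8}:  v_{7} + v_{8} = v_{5}  →  sig = [2:1]
  {2,4}:  v_{2} + v_{4} = v_{1} + v_{5} + v_{7}  →  sig = [2:1,1,1]
  {0,4}:  v_{0} + v_{4} = 2·v_{1} + v_{5} + v_{7}  →  sig = [2:1,1,2]
  {4,8}:  v_{4} + v_{8} = v_{1} + 2·v_{5} + v_{6}  →  sig = [2:1,1,2]
  {3,4}:  v_{3} + v_{4} = 2·v_{6} + v_{7}  →  sig = [2:1,2]
  {0,3,5}:  v_{0} + v_{3} + v_{5} = 0  →  sig = [3:]
  {1,3,5}:  v_{1} + v_{3} + v_{5} = v_{6}  →  sig = [3:1]
  {1,5,6,7}:  v_{1} + v_{5} + v_{6} + v_{7} = v_{4}  →  sig = [4:1]

Sorted signature multiset PRS(X):
{ [2:],  [2:1] ×3,  [2:1,1,1],  [2:1,1,2] ×2,  [2:1,2],  [3:],  [3:1],  [4:1] }


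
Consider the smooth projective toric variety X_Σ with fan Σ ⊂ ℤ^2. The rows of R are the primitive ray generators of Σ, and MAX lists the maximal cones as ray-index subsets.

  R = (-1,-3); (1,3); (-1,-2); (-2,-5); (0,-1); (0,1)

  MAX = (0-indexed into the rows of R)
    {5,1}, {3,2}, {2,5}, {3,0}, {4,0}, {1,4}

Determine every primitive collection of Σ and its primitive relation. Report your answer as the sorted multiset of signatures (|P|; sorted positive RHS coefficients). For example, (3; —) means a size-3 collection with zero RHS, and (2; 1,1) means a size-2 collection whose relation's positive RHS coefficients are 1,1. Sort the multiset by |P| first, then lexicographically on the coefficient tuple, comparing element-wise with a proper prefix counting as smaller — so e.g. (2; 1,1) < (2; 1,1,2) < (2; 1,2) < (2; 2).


9 collections generate NE(X_Σ); each relation:

  P = {0,1}:  v_{0} + v_{1} = 0  ⇒ sig = (2; —)
  P = {4,5}:  v_{4} + v_{5} = 0  ⇒ sig = (2; —)
  P = {0,2}:  v_{0} + v_{2} = v_{3}  ⇒ sig = (2; 1)
  P = {0,5}:  v_{0} + v_{5} = v_{2}  ⇒ sig = (2; 1)
  P = {1,2}:  v_{1} + v_{2} = v_{5}  ⇒ sig = (2; 1)
  P = {1,3}:  v_{1} + v_{3} = v_{2}  ⇒ sig = (2; 1)
  P = {2,4}:  v_{2} + v_{4} = v_{0}  ⇒ sig = (2; 1)
  P = {3,4}:  v_{3} + v_{4} = 2·v_{0}  ⇒ sig = (2; 2)
  P = {3,5}:  v_{3} + v_{5} = 2·v_{2}  ⇒ sig = (2; 2)

Hence PRS(X_Σ) =
    |P|=2: 9 collections, coeffs (), (), (1), (1), (1), (1), (1), (2), (2)


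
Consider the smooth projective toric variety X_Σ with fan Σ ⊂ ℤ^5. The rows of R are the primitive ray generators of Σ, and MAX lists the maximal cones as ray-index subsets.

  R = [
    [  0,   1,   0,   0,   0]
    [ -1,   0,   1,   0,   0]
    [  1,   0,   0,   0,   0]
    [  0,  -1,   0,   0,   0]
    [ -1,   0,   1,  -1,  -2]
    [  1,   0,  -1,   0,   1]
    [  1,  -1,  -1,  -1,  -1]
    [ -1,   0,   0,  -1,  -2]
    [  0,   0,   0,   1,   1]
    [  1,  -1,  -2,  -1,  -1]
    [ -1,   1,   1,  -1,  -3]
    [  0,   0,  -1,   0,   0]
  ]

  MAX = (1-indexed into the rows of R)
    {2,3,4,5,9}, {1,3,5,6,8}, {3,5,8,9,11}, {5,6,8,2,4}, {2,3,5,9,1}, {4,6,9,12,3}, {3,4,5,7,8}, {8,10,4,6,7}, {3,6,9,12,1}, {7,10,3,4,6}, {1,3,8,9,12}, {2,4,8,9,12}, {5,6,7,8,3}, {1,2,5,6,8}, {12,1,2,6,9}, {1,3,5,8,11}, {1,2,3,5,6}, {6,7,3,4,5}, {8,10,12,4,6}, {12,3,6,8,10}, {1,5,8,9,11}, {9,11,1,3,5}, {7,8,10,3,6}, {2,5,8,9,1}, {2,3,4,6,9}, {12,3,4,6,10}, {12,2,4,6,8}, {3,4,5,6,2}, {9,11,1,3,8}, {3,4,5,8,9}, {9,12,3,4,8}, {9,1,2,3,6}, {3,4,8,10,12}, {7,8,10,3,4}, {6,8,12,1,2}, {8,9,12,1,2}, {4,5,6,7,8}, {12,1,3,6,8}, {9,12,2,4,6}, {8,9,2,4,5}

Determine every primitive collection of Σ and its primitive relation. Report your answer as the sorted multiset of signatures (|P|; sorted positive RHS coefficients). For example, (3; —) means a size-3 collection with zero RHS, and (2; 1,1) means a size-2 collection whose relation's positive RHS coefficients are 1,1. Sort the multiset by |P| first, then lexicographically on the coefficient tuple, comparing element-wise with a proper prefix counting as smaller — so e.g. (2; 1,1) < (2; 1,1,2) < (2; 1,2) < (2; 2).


Δ(Σ) — 12 vertices, 22 min non-faces:

  P={1,4}:  v_{1} + v_{4} = 0  so sig = (2; —)
  P={5,12}:  v_{5} + v_{12} = v_{8}  so sig = (2; 1)
  P={7,12}:  v_{7} + v_{12} = v_{10}  so sig = (2; 1)
  P={5,10}:  v_{5} + v_{10} = v_{7} + v_{8}  so sig = (2; 1,1)
  P={1,7}:  v_{1} + v_{7} = v_{3} + v_{6} + v_{8}  so sig = (2; 1,1,1)
  P={2,7}:  v_{2} + v_{7} = v_{4} + v_{5} + v_{6}  so sig = (2; 1,1,1)
  P={2,10}:  v_{2} + v_{10} = v_{4} + v_{6} + v_{8}  so sig = (2; 1,1,1)
  P={6,11}:  v_{6} + v_{11} = v_{1} + v_{3} + v_{8}  so sig = (2; 1,1,1)
  P={7,9}:  v_{7} + v_{9} = v_{3} + v_{4} + v_{12}  so sig = (2; 1,1,1)
  P={1,10}:  v_{1} + v_{10} = v_{3} + v_{6} + v_{8} + v_{12}  so sig = (2; 1,1,1,1)
  P={4,11}:  v_{4} + v_{11} = v_{3} + v_{5} + v_{8} + v_{9}  so sig = (2; 1,1,1,1)
  P={11,12}:  v_{11} + v_{12} = v_{1} + v_{3} + 2·v_{8} + v_{9}  so sig = (2; 1,1,1,2)
  P={2,11}:  v_{2} + v_{11} = v_{1} + 2·v_{5} + v_{9}  so sig = (2; 1,1,2)
  P={9,10}:  v_{9} + v_{10} = v_{3} + v_{4} + 2·v_{12}  so sig = (2; 1,1,2)
  P={10,11}:  v_{10} + v_{11} = 2·v_{3} + 2·v_{8} + v_{12}  so sig = (2; 1,2,2)
  P={7,11}:  v_{7} + v_{11} = 2·v_{3} + 2·v_{8}  so sig = (2; 2,2)
  P={2,3,12}:  v_{2} + v_{3} + v_{12} = 0  so sig = (3; —)
  P={5,6,9}:  v_{5} + v_{6} + v_{9} = 0  so sig = (3; —)
  P={2,3,8}:  v_{2} + v_{3} + v_{8} = v_{5}  so sig = (3; 1)
  P={6,8,9}:  v_{6} + v_{8} + v_{9} = v_{12}  so sig = (3; 1)
  P={3,4,6,8}:  v_{3} + v_{4} + v_{6} + v_{8} = v_{7}  so sig = (4; 1)
  P={1,3,5,8,9}:  v_{1} + v_{3} + v_{5} + v_{8} + v_{9} = v_{11}  so sig = (5; 1)

Sorted signature multiset PRS(X):
[(2; —), (2; 1), (2; 1), (2; 1,1), (2; 1,1,1), (2; 1,1,1), (2; 1,1,1), (2; 1,1,1), (2; 1,1,1), (2; 1,1,1,1), (2; 1,1,1,1), (2; 1,1,1,2), (2; 1,1,2), (2; 1,1,2), (2; 1,2,2), (2; 2,2), (3; —), (3; —), (3; 1), (3; 1), (4; 1), (5; 1)]


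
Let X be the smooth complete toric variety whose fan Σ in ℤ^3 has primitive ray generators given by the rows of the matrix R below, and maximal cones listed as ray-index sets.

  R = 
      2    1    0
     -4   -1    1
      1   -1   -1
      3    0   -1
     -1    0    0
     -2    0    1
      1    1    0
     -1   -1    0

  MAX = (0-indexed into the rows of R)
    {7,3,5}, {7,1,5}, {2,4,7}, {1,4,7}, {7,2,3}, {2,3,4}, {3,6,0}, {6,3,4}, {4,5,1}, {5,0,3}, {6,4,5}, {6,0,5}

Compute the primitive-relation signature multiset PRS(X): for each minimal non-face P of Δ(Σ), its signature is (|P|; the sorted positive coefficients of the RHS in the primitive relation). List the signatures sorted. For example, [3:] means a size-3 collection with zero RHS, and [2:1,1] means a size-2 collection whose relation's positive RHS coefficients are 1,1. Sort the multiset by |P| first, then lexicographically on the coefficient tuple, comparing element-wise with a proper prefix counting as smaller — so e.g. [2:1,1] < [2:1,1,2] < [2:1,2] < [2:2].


The 14 primitive collections of Σ (r=8, n=3):

  {6,7}:  v_{6} + v_{7} = 0  →  sig = [2:]
  {0,1}:  v_{0} + v_{1} = v_{5}  →  sig = [2:1]
  {0,2}:  v_{0} + v_{2} = v_{3}  →  sig = [2:1]
  {0,4}:  v_{0} + v_{4} = v_{6}  →  sig = [2:1]
  {1,3}:  v_{1} + v_{3} = v_{7}  →  sig = [2:1]
  {2,5}:  v_{2} + v_{5} = v_{7}  →  sig = [2:1]
  {0,7}:  v_{0} + v_{7} = v_{3} + v_{5}  →  sig = [2:1,1]
  {1,6}:  v_{1} + v_{6} = v_{4} + v_{5}  →  sig = [2:1,1]
  {2,6}:  v_{2} + v_{6} = v_{3} + v_{4}  →  sig = [2:1,1]
  {1,2}:  v_{1} + v_{2} = v_{4} + 2·v_{7}  →  sig = [2:1,2]
  {3,4,5}:  v_{3} + v_{4} + v_{5} = 0  →  sig = [3:]
  {3,4,7}:  v_{3} + v_{4} + v_{7} = v_{2}  →  sig = [3:1]
  {3,5,6}:  v_{3} + v_{5} + v_{6} = v_{0}  →  sig = [3:1]
  {4,5,7}:  v_{4} + v_{5} + v_{7} = v_{1}  →  sig = [3:1]

Sorted signature multiset PRS(X):
{ [2:],  [2:1] ×5,  [2:1,1] ×3,  [2:1,2],  [3:],  [3:1] ×3 }


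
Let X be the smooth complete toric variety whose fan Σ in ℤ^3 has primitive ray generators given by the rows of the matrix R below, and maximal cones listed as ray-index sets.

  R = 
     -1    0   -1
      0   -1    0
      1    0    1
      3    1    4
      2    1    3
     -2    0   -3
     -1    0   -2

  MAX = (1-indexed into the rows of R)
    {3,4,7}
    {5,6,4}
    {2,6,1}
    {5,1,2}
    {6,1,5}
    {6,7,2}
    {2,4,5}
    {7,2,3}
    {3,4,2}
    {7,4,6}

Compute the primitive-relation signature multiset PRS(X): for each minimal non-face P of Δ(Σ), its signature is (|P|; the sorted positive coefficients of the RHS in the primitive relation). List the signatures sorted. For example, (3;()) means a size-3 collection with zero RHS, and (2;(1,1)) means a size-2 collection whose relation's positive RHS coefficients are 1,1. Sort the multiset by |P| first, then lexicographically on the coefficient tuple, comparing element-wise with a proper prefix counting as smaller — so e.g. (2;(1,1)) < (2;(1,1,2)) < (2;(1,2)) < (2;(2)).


Primitive collections (9):

  • {1,3}:  v_{1} + v_{3} = 0 ; sig = (2;())
  • {1,4}:  v_{1} + v_{4} = v_{5} ; sig = (2;(1))
  • {1,7}:  v_{1} + v_{7} = v_{6} ; sig = (2;(1))
  • {3,5}:  v_{3} + v_{5} = v_{4} ; sig = (2;(1))
  • {3,6}:  v_{3} + v_{6} = v_{7} ; sig = (2;(1))
  • {5,7}:  v_{5} + v_{7} = v_{4} + v_{6} ; sig = (2;(1,1))
  • {2,5,6}:  v_{2} + v_{5} + v_{6} = 0 ; sig = (3;())
  • {2,4,6}:  v_{2} + v_{4} + v_{6} = v_{3} ; sig = (3;(1))
  • {2,4,7}:  v_{2} + v_{4} + v_{7} = 2·v_{3} ; sig = (3;(2))

Signatures (|P|; sorted positive RHS coefficients), sorted:
    |P|=2: 6 collections, coeffs (), (1), (1), (1), (1), (1,1)
    |P|=3: 3 collections, coeffs (), (1), (2)


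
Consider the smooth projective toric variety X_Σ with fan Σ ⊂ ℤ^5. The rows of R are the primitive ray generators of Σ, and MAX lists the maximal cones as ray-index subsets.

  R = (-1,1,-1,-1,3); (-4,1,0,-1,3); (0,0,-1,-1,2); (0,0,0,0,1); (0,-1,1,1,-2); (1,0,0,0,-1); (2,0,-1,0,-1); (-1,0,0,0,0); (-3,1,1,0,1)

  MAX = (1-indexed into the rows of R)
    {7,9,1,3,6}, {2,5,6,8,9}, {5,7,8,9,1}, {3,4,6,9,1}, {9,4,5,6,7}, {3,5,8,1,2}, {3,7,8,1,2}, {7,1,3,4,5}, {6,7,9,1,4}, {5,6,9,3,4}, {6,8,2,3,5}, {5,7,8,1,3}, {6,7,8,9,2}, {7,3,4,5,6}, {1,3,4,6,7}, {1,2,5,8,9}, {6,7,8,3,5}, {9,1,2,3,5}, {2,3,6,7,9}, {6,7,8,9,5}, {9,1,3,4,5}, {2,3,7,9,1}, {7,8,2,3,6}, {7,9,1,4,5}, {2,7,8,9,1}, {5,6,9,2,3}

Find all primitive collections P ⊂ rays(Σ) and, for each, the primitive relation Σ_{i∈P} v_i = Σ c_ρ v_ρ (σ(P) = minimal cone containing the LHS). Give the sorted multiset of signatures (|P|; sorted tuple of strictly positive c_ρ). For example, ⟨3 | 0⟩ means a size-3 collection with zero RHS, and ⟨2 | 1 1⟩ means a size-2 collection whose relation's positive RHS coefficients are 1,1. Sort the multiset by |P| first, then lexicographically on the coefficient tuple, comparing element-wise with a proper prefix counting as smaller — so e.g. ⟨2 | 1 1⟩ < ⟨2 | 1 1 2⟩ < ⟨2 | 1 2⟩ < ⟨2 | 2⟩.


9 minimal non-faces of Δ(Σ) (on 9 rays):

  {4,8}:  v_{4} + v_{8} = v_{1} + v_{5}  ⟹  sig = ⟨2 | 1 1⟩
  {2,4}:  v_{2} + v_{4} = v_{1} + v_{3} + v_{5} + v_{9}  ⟹  sig = ⟨2 | 1 1 1 1⟩
  {1,5,6}:  v_{1} + v_{5} + v_{6} = 0  ⟹  sig = ⟨3 | 0⟩
  {3,8,9}:  v_{3} + v_{8} + v_{9} = v_{2}  ⟹  sig = ⟨3 | 1⟩
  {1,6,8}:  v_{1} + v_{6} + v_{8} = v_{3} + v_{7} + v_{9}  ⟹  sig = ⟨3 | 1 1 1⟩
  {1,2,6}:  v_{1} + v_{2} + v_{6} = 2·v_{3} + v_{7} + 2·v_{9}  ⟹  sig = ⟨3 | 1 2 2⟩
  {2,5,7}:  v_{2} + v_{5} + v_{7} = 2·v_{8}  ⟹  sig = ⟨3 | 2⟩
  {3,4,7,9}:  v_{3} + v_{4} + v_{7} + v_{9} = v_{1}  ⟹  sig = ⟨4 | 1⟩
  {3,5,7,9}:  v_{3} + v_{5} + v_{7} + v_{9} = v_{8}  ⟹  sig = ⟨4 | 1⟩

Sorted signature multiset PRS(X):
    |P|=2: 2 collections, coeffs (1,1), (1,1,1,1)
    |P|=3: 5 collections, coeffs (), (1), (1,1,1), (1,2,2), (2)
    |P|=4: 2 collections, coeffs (1), (1)


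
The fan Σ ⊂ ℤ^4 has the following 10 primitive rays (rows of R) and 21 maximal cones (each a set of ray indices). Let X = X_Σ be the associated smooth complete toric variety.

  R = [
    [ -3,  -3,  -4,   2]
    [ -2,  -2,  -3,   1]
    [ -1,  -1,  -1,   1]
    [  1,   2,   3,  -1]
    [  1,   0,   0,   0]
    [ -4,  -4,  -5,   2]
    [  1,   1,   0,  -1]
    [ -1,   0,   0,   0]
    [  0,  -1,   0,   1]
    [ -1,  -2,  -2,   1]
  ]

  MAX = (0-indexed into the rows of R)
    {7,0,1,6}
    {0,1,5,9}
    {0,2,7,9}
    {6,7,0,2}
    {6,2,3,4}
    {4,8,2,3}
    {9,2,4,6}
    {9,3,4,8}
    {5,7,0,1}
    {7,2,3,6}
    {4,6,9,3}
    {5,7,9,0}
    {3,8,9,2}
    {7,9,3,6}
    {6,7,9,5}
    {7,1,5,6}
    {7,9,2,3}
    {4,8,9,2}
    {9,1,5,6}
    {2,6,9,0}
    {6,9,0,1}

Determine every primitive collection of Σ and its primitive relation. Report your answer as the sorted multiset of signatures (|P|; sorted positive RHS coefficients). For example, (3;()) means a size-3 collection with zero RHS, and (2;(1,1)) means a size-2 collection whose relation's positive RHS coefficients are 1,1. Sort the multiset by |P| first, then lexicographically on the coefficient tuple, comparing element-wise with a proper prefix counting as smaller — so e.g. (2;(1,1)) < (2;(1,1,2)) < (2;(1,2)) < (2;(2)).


20 collections generate NE(X_Σ); each relation:

  • {4,7}:  v_{4} + v_{7} = 0 — sig = (2;())
  • {1,2}:  v_{1} + v_{2} = v_{0} — sig = (2;(1))
  • {1,3}:  v_{1} + v_{3} = v_{7} — sig = (2;(1))
  • {6,8}:  v_{6} + v_{8} = v_{4} — sig = (2;(1))
  • {0,3}:  v_{0} + v_{3} = v_{2} + v_{7} — sig = (2;(1,1))
  • {1,8}:  v_{1} + v_{8} = v_{2} + v_{9} — sig = (2;(1,1))
  • {4,5}:  v_{4} + v_{5} = v_{1} + v_{9} — sig = (2;(1,1))
  • {1,4}:  v_{1} + v_{4} = v_{2} + v_{6} + v_{9} — sig = (2;(1,1,1))
  • {2,5}:  v_{2} + v_{5} = v_{0} + v_{7} + v_{9} — sig = (2;(1,1,1))
  • {7,8}:  v_{7} + v_{8} = v_{2} + v_{3} + v_{9} — sig = (2;(1,1,1))
  • {0,4}:  v_{0} + v_{4} = 2·v_{2} + v_{6} + v_{9} — sig = (2;(1,1,2))
  • {5,8}:  v_{5} + v_{8} = v_{2} + v_{7} + 2·v_{9} — sig = (2;(1,1,2))
  • {0,8}:  v_{0} + v_{8} = 2·v_{2} + v_{9} — sig = (2;(1,2))
  • {3,5}:  v_{3} + v_{5} = 2·v_{7} + v_{9} — sig = (2;(1,2))
  • {1,7,9}:  v_{1} + v_{7} + v_{9} = v_{5} — sig = (3;(1))
  • {0,5,6}:  v_{0} + v_{5} + v_{6} = 3·v_{1} — sig = (3;(3))
  • {2,3,6,9}:  v_{2} + v_{3} + v_{6} + v_{9} = 0 — sig = (4;())
  • {2,3,4,9}:  v_{2} + v_{3} + v_{4} + v_{9} = v_{8} — sig = (4;(1))
  • {2,6,7,9}:  v_{2} + v_{6} + v_{7} + v_{9} = v_{1} — sig = (4;(1))
  • {0,6,7,9}:  v_{0} + v_{6} + v_{7} + v_{9} = 2·v_{1} — sig = (4;(2))

Sorted signature multiset PRS(X):
{ (2;()),  (2;(1)) ×3,  (2;(1,1)) ×3,  (2;(1,1,1)) ×3,  (2;(1,1,2)) ×2,  (2;(1,2)) ×2,  (3;(1)),  (3;(3)),  (4;()),  (4;(1)) ×2,  (4;(2)) }


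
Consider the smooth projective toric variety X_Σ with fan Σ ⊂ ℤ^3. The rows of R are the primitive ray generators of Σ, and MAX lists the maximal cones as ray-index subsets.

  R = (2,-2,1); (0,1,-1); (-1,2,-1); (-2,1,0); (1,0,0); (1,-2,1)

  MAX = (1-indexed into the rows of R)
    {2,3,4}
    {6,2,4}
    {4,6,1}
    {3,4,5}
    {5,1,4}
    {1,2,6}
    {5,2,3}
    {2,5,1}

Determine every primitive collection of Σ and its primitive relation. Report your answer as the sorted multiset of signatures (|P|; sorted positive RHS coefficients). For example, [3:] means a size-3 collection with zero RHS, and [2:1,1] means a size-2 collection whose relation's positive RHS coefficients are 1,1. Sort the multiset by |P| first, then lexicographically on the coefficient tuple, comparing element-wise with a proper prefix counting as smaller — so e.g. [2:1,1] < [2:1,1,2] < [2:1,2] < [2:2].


The 5 primitive collections of Σ (r=6, n=3):

  P={3,6}:  v_{3} + v_{6} = 0  ⇒ sig = [2:]
  P={1,3}:  v_{1} + v_{3} = v_{5}  ⇒ sig = [2:1]
  P={5,6}:  v_{5} + v_{6} = v_{1}  ⇒ sig = [2:1]
  P={1,2,4}:  v_{1} + v_{2} + v_{4} = 0  ⇒ sig = [3:]
  P={2,4,5}:  v_{2} + v_{4} + v_{5} = v_{3}  ⇒ sig = [3:1]

Hence PRS(X_Σ) =
{ [2:],  [2:1] ×2,  [3:],  [3:1] }


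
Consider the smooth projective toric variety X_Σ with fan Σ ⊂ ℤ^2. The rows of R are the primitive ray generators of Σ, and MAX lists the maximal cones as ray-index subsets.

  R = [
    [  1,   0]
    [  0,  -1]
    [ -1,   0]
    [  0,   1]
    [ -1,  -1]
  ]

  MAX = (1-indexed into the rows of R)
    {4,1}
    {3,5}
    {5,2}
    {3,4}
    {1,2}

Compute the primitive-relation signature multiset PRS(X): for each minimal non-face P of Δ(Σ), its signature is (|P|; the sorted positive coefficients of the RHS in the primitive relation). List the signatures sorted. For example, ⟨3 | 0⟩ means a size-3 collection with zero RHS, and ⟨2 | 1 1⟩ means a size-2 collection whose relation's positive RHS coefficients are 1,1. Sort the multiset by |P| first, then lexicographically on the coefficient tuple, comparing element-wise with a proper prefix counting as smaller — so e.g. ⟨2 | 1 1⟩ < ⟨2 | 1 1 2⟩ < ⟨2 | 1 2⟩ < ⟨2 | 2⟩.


The 5 primitive collections of Σ (r=5, n=2):

  P = {1,3}:  v_{1} + v_{3} = 0  so sig = ⟨2 | 0⟩
  P = {2,4}:  v_{2} + v_{4} = 0  so sig = ⟨2 | 0⟩
  P = {1,5}:  v_{1} + v_{5} = v_{2}  so sig = ⟨2 | 1⟩
  P = {2,3}:  v_{2} + v_{3} = v_{5}  so sig = ⟨2 | 1⟩
  P = {4,5}:  v_{4} + v_{5} = v_{3}  so sig = ⟨2 | 1⟩

Hence PRS(X_Σ) =
    ⟨2 | 0⟩
    ⟨2 | 0⟩
    ⟨2 | 1⟩
    ⟨2 | 1⟩
    ⟨2 | 1⟩


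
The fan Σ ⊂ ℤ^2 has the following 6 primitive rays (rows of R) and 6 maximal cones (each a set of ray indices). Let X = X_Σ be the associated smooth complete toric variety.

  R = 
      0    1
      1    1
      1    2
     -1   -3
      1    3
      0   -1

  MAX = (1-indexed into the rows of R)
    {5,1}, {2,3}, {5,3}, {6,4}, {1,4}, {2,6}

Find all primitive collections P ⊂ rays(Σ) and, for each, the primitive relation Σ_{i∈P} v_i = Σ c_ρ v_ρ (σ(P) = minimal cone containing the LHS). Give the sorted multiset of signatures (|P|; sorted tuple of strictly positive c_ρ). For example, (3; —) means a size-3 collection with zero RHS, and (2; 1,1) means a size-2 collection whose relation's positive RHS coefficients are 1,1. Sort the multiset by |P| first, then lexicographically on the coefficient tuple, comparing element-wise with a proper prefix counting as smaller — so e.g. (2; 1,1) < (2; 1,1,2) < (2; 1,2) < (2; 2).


Δ(Σ) — 6 vertices, 9 min non-faces:

  • {1,6}:  v_{1} + v_{6} = 0  ⟹  sig = (2; —)
  • {4,5}:  v_{4} + v_{5} = 0  ⟹  sig = (2; —)
  • {1,2}:  v_{1} + v_{2} = v_{3}  ⟹  sig = (2; 1)
  • {1,3}:  v_{1} + v_{3} = v_{5}  ⟹  sig = (2; 1)
  • {3,4}:  v_{3} + v_{4} = v_{6}  ⟹  sig = (2; 1)
  • {3,6}:  v_{3} + v_{6} = v_{2}  ⟹  sig = (2; 1)
  • {5,6}:  v_{5} + v_{6} = v_{3}  ⟹  sig = (2; 1)
  • {2,4}:  v_{2} + v_{4} = 2·v_{6}  ⟹  sig = (2; 2)
  • {2,5}:  v_{2} + v_{5} = 2·v_{3}  ⟹  sig = (2; 2)

Sorted signature multiset PRS(X):
[(2; —), (2; —), (2; 1), (2; 1), (2; 1), (2; 1), (2; 1), (2; 2), (2; 2)]


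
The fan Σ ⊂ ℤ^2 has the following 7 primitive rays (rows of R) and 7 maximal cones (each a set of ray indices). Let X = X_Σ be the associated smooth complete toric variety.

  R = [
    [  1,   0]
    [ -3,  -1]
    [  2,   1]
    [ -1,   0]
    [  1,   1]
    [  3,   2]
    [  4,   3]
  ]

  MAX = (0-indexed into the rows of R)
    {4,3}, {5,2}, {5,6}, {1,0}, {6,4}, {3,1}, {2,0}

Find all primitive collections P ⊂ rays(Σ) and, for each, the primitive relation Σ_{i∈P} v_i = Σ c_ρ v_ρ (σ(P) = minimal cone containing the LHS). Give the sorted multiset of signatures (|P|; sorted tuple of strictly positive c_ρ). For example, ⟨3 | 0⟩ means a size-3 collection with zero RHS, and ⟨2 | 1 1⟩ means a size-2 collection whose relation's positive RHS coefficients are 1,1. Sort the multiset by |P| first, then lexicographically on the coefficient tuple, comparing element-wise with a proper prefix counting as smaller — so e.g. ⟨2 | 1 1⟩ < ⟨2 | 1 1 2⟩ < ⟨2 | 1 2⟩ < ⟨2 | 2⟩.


The 14 primitive collections of Σ (r=7, n=2):

  P = {0,3}:  v_{0} + v_{3} = 0  ⟹  sig = ⟨2 | 0⟩
  P = {0,4}:  v_{0} + v_{4} = v_{2}  ⟹  sig = ⟨2 | 1⟩
  P = {1,2}:  v_{1} + v_{2} = v_{3}  ⟹  sig = ⟨2 | 1⟩
  P = {2,3}:  v_{2} + v_{3} = v_{4}  ⟹  sig = ⟨2 | 1⟩
  P = {2,4}:  v_{2} + v_{4} = v_{5}  ⟹  sig = ⟨2 | 1⟩
  P = {4,5}:  v_{4} + v_{5} = v_{6}  ⟹  sig = ⟨2 | 1⟩
  P = {0,6}:  v_{0} + v_{6} = v_{2} + v_{5}  ⟹  sig = ⟨2 | 1 1⟩
  P = {1,5}:  v_{1} + v_{5} = v_{3} + v_{4}  ⟹  sig = ⟨2 | 1 1⟩
  P = {1,6}:  v_{1} + v_{6} = v_{3} + 2·v_{4}  ⟹  sig = ⟨2 | 1 2⟩
  P = {0,5}:  v_{0} + v_{5} = 2·v_{2}  ⟹  sig = ⟨2 | 2⟩
  P = {1,4}:  v_{1} + v_{4} = 2·v_{3}  ⟹  sig = ⟨2 | 2⟩
  P = {2,6}:  v_{2} + v_{6} = 2·v_{5}  ⟹  sig = ⟨2 | 2⟩
  P = {3,5}:  v_{3} + v_{5} = 2·v_{4}  ⟹  sig = ⟨2 | 2⟩
  P = {3,6}:  v_{3} + v_{6} = 3·v_{4}  ⟹  sig = ⟨2 | 3⟩

Hence PRS(X_Σ) =
[⟨2 | 0⟩, ⟨2 | 1⟩, ⟨2 | 1⟩, ⟨2 | 1⟩, ⟨2 | 1⟩, ⟨2 | 1⟩, ⟨2 | 1 1⟩, ⟨2 | 1 1⟩, ⟨2 | 1 2⟩, ⟨2 | 2⟩, ⟨2 | 2⟩, ⟨2 | 2⟩, ⟨2 | 2⟩, ⟨2 | 3⟩]


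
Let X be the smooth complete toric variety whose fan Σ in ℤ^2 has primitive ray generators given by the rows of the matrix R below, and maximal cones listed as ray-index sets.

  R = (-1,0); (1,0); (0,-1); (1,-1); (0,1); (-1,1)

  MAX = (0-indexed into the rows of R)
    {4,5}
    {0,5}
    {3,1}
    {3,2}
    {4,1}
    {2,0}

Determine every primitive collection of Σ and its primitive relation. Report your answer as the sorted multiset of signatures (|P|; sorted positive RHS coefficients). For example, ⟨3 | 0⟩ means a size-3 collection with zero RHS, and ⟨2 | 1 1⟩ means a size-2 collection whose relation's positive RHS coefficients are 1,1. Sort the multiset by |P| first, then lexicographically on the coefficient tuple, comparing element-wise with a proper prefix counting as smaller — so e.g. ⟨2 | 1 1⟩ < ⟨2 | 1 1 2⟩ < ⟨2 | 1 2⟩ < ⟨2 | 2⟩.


|primitive collections| = 9. Relations:

  {0,1}:  v_{0} + v_{1} = 0 ; sig = ⟨2 | 0⟩
  {2,4}:  v_{2} + v_{4} = 0 ; sig = ⟨2 | 0⟩
  {3,5}:  v_{3} + v_{5} = 0 ; sig = ⟨2 | 0⟩
  {0,3}:  v_{0} + v_{3} = v_{2} ; sig = ⟨2 | 1⟩
  {0,4}:  v_{0} + v_{4} = v_{5} ; sig = ⟨2 | 1⟩
  {1,2}:  v_{1} + v_{2} = v_{3} ; sig = ⟨2 | 1⟩
  {1,5}:  v_{1} + v_{5} = v_{4} ; sig = ⟨2 | 1⟩
  {2,5}:  v_{2} + v_{5} = v_{0} ; sig = ⟨2 | 1⟩
  {3,4}:  v_{3} + v_{4} = v_{1} ; sig = ⟨2 | 1⟩

Sorted signature multiset PRS(X):
[⟨2 | 0⟩, ⟨2 | 0⟩, ⟨2 | 0⟩, ⟨2 | 1⟩, ⟨2 | 1⟩, ⟨2 | 1⟩, ⟨2 | 1⟩, ⟨2 | 1⟩, ⟨2 | 1⟩]


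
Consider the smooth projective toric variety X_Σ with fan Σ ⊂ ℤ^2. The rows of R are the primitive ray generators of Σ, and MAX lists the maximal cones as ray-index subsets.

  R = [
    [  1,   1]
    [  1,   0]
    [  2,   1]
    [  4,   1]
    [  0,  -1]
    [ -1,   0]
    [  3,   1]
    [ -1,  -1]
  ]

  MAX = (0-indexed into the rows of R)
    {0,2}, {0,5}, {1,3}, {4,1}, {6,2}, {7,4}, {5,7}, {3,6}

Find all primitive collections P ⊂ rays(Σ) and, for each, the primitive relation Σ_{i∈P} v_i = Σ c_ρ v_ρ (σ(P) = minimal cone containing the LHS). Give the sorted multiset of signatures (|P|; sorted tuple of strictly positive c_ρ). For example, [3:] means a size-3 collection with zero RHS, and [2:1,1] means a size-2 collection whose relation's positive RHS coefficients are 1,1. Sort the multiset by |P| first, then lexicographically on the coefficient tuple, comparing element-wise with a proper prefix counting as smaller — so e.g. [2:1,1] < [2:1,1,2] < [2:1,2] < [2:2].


Σ has 20 primitive collections:

  {0,7}:  v_{0} + v_{7} = 0  so sig = [2:]
  {1,5}:  v_{1} + v_{5} = 0  so sig = [2:]
  {0,1}:  v_{0} + v_{1} = v_{2}  so sig = [2:1]
  {0,4}:  v_{0} + v_{4} = v_{1}  so sig = [2:1]
  {1,2}:  v_{1} + v_{2} = v_{6}  so sig = [2:1]
  {1,6}:  v_{1} + v_{6} = v_{3}  so sig = [2:1]
  {1,7}:  v_{1} + v_{7} = v_{4}  so sig = [2:1]
  {2,5}:  v_{2} + v_{5} = v_{0}  so sig = [2:1]
  {2,7}:  v_{2} + v_{7} = v_{1}  so sig = [2:1]
  {3,5}:  v_{3} + v_{5} = v_{6}  so sig = [2:1]
  {4,5}:  v_{4} + v_{5} = v_{7}  so sig = [2:1]
  {5,6}:  v_{5} + v_{6} = v_{2}  so sig = [2:1]
  {0,3}:  v_{0} + v_{3} = v_{2} + v_{6}  so sig = [2:1,1]
  {0,6}:  v_{0} + v_{6} = 2·v_{2}  so sig = [2:2]
  {2,3}:  v_{2} + v_{3} = 2·v_{6}  so sig = [2:2]
  {2,4}:  v_{2} + v_{4} = 2·v_{1}  so sig = [2:2]
  {6,7}:  v_{6} + v_{7} = 2·v_{1}  so sig = [2:2]
  {3,7}:  v_{3} + v_{7} = 3·v_{1}  so sig = [2:3]
  {4,6}:  v_{4} + v_{6} = 3·v_{1}  so sig = [2:3]
  {3,4}:  v_{3} + v_{4} = 4·v_{1}  so sig = [2:4]

Sorted signature multiset PRS(X):
    |P|=2: 20 collections, coeffs (), (), (1), (1), (1), (1), (1), (1), (1), (1), (1), (1), (1,1), (2), (2), (2), (2), (3), (3), (4)


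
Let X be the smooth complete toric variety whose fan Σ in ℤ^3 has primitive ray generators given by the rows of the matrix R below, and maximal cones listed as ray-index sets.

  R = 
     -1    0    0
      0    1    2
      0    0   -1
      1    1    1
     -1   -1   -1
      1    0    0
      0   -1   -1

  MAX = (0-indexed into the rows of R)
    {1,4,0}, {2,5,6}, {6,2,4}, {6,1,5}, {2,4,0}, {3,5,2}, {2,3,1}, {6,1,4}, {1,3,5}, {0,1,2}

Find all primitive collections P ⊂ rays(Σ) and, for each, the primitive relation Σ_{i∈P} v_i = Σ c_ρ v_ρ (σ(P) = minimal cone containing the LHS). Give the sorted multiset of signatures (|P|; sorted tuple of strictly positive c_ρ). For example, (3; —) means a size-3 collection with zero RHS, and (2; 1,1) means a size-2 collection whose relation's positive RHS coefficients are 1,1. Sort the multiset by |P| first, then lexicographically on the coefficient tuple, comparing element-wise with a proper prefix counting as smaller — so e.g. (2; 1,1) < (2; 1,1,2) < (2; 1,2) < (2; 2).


9 collections generate NE(X_Σ); each relation:

  {0,5}:  v_{0} + v_{5} = 0  ⟹  sig = (2; —)
  {3,4}:  v_{3} + v_{4} = 0  ⟹  sig = (2; —)
  {0,6}:  v_{0} + v_{6} = v_{4}  ⟹  sig = (2; 1)
  {3,6}:  v_{3} + v_{6} = v_{5}  ⟹  sig = (2; 1)
  {4,5}:  v_{4} + v_{5} = v_{6}  ⟹  sig = (2; 1)
  {0,3}:  v_{0} + v_{3} = v_{1} + v_{2}  ⟹  sig = (2; 1,1)
  {1,2,6}:  v_{1} + v_{2} + v_{6} = 0  ⟹  sig = (3; —)
  {1,2,4}:  v_{1} + v_{2} + v_{4} = v_{0}  ⟹  sig = (3; 1)
  {1,2,5}:  v_{1} + v_{2} + v_{5} = v_{3}  ⟹  sig = (3; 1)

Sorted signature multiset PRS(X):
{ (2; —) ×2,  (2; 1) ×3,  (2; 1,1),  (3; —),  (3; 1) ×2 }


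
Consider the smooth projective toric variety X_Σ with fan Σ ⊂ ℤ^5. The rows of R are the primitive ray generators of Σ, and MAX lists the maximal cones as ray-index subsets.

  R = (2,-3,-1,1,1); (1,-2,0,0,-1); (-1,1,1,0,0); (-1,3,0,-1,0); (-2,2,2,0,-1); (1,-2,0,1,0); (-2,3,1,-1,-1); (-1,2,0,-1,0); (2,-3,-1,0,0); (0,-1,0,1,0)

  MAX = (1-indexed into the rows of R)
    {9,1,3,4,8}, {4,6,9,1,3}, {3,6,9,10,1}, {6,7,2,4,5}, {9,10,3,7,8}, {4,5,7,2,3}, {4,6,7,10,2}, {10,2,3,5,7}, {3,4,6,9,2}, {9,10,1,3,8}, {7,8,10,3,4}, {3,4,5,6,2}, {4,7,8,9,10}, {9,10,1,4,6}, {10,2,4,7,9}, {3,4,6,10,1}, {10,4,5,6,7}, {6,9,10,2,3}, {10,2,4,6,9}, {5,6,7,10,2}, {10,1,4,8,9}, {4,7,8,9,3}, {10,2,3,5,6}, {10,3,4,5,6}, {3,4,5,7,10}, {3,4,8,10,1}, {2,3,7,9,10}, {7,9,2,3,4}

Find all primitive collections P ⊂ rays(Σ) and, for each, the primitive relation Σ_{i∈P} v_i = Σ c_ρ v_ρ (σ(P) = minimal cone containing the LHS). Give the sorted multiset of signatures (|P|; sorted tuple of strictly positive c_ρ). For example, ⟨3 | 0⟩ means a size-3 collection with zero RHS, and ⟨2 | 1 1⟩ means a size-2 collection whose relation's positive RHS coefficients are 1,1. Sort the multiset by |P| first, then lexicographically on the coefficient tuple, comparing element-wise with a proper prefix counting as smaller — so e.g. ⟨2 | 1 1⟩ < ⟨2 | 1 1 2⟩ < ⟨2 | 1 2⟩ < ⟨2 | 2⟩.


Minimal non-faces — 12 found among 10 rays, 28 max cones:

  P={1,7}:  v_{1} + v_{7} = 0 ; sig = ⟨2 | 0⟩
  P={6,8}:  v_{6} + v_{8} = 0 ; sig = ⟨2 | 0⟩
  P={1,2}:  v_{1} + v_{2} = v_{6} + v_{9} ; sig = ⟨2 | 1 1⟩
  P={1,5}:  v_{1} + v_{5} = v_{3} + v_{6} ; sig = ⟨2 | 1 1⟩
  P={2,8}:  v_{2} + v_{8} = v_{7} + v_{9} ; sig = ⟨2 | 1 1⟩
  P={5,8}:  v_{5} + v_{8} = v_{3} + v_{7} ; sig = ⟨2 | 1 1⟩
  P={5,9}:  v_{5} + v_{9} = v_{2} + v_{3} ; sig = ⟨2 | 1 1⟩
  P={3,6,7}:  v_{3} + v_{6} + v_{7} = v_{5} ; sig = ⟨3 | 1⟩
  P={6,7,9}:  v_{6} + v_{7} + v_{9} = v_{2} ; sig = ⟨3 | 1⟩
  P={3,4,9,10}:  v_{3} + v_{4} + v_{9} + v_{10} = 0 ; sig = ⟨4 | 0⟩
  P={2,3,4,10}:  v_{2} + v_{3} + v_{4} + v_{10} = v_{6} + v_{7} ; sig = ⟨4 | 1 1⟩
  P={2,4,5,10}:  v_{2} + v_{4} + v_{5} + v_{10} = 2·v_{6} + 2·v_{7} ; sig = ⟨4 | 2 2⟩

Sorted signature multiset PRS(X):
    ⟨2 | 0⟩
    ⟨2 | 0⟩
    ⟨2 | 1 1⟩
    ⟨2 | 1 1⟩
    ⟨2 | 1 1⟩
    ⟨2 | 1 1⟩
    ⟨2 | 1 1⟩
    ⟨3 | 1⟩
    ⟨3 | 1⟩
    ⟨4 | 0⟩
    ⟨4 | 1 1⟩
    ⟨4 | 2 2⟩


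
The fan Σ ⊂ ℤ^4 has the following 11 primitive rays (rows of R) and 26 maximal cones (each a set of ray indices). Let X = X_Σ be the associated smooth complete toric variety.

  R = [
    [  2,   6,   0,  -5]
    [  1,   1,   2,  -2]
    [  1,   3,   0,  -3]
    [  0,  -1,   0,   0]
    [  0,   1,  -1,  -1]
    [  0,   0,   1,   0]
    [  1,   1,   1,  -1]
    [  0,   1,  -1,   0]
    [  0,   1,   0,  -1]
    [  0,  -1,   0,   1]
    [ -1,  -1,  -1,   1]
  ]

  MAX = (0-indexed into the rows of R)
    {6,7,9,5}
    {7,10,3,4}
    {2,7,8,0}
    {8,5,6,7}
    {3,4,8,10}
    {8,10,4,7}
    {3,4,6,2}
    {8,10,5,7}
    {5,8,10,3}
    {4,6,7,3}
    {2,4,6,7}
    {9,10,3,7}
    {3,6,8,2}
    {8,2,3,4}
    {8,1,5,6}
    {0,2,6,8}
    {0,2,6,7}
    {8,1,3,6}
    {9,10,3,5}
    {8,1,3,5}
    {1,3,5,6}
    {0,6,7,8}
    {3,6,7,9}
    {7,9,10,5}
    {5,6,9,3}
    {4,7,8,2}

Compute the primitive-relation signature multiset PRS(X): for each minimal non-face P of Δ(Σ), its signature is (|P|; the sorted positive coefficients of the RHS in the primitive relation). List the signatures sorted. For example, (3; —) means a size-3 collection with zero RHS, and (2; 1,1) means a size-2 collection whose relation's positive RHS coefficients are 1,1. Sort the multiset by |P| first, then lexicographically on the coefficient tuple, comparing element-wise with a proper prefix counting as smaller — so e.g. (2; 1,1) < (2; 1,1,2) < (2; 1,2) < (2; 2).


The 24 primitive collections of Σ (r=11, n=4):

  P = {6,10}:  v_{6} + v_{10} = 0  →  sig = (2; —)
  P = {8,9}:  v_{8} + v_{9} = 0  →  sig = (2; —)
  P = {4,5}:  v_{4} + v_{5} = v_{8}  →  sig = (2; 1)
  P = {1,7}:  v_{1} + v_{7} = v_{6} + v_{8}  →  sig = (2; 1,1)
  P = {2,9}:  v_{2} + v_{9} = v_{4} + v_{6}  →  sig = (2; 1,1)
  P = {2,10}:  v_{2} + v_{10} = v_{4} + v_{8}  →  sig = (2; 1,1)
  P = {4,9}:  v_{4} + v_{9} = v_{3} + v_{7}  →  sig = (2; 1,1)
  P = {0,3}:  v_{0} + v_{3} = v_{2} + v_{4} + v_{6}  →  sig = (2; 1,1,1)
  P = {0,9}:  v_{0} + v_{9} = v_{2} + v_{6} + v_{7}  →  sig = (2; 1,1,1)
  P = {0,10}:  v_{0} + v_{10} = v_{2} + v_{7} + v_{8}  →  sig = (2; 1,1,1)
  P = {1,9}:  v_{1} + v_{9} = v_{3} + v_{5} + v_{6}  →  sig = (2; 1,1,1)
  P = {1,10}:  v_{1} + v_{10} = v_{3} + v_{5} + v_{8}  →  sig = (2; 1,1,1)
  P = {1,4}:  v_{1} + v_{4} = v_{3} + v_{6} + 2·v_{8}  →  sig = (2; 1,1,2)
  P = {0,4}:  v_{0} + v_{4} = 2·v_{2} + v_{7}  →  sig = (2; 1,2)
  P = {2,5}:  v_{2} + v_{5} = v_{6} + 2·v_{8}  →  sig = (2; 1,2)
  P = {0,1}:  v_{0} + v_{1} = v_{2} + 2·v_{6} + 2·v_{8}  →  sig = (2; 1,2,2)
  P = {0,5}:  v_{0} + v_{5} = 2·v_{6} + v_{7} + 3·v_{8}  →  sig = (2; 1,2,3)
  P = {1,2}:  v_{1} + v_{2} = v_{3} + 2·v_{6} + 3·v_{8}  →  sig = (2; 1,2,3)
  P = {3,5,7}:  v_{3} + v_{5} + v_{7} = 0  →  sig = (3; —)
  P = {3,7,8}:  v_{3} + v_{7} + v_{8} = v_{4}  →  sig = (3; 1)
  P = {4,6,8}:  v_{4} + v_{6} + v_{8} = v_{2}  →  sig = (3; 1)
  P = {2,3,7}:  v_{2} + v_{3} + v_{7} = 2·v_{4} + v_{6}  →  sig = (3; 1,2)
  P = {2,6,7,8}:  v_{2} + v_{6} + v_{7} + v_{8} = v_{0}  →  sig = (4; 1)
  P = {3,5,6,8}:  v_{3} + v_{5} + v_{6} + v_{8} = v_{1}  →  sig = (4; 1)

Sorted signature multiset PRS(X):
[(2; —), (2; —), (2; 1), (2; 1,1), (2; 1,1), (2; 1,1), (2; 1,1), (2; 1,1,1), (2; 1,1,1), (2; 1,1,1), (2; 1,1,1), (2; 1,1,1), (2; 1,1,2), (2; 1,2), (2; 1,2), (2; 1,2,2), (2; 1,2,3), (2; 1,2,3), (3; —), (3; 1), (3; 1), (3; 1,2), (4; 1), (4; 1)]
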